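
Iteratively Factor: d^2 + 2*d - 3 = (d + 3)*(d - 1)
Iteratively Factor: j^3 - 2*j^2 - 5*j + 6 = (j - 3)*(j^2 + j - 2) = (j - 3)*(j + 2)*(j - 1)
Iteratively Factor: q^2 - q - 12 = (q - 4)*(q + 3)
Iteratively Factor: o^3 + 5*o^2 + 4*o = (o + 4)*(o^2 + o) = o*(o + 4)*(o + 1)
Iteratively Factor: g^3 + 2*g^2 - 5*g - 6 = (g + 3)*(g^2 - g - 2) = (g + 1)*(g + 3)*(g - 2)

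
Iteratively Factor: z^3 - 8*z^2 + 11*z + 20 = (z - 5)*(z^2 - 3*z - 4) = (z - 5)*(z - 4)*(z + 1)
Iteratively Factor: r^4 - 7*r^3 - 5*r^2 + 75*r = (r + 3)*(r^3 - 10*r^2 + 25*r) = r*(r + 3)*(r^2 - 10*r + 25) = r*(r - 5)*(r + 3)*(r - 5)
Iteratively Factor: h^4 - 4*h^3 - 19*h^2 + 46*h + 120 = (h - 5)*(h^3 + h^2 - 14*h - 24) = (h - 5)*(h - 4)*(h^2 + 5*h + 6) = (h - 5)*(h - 4)*(h + 3)*(h + 2)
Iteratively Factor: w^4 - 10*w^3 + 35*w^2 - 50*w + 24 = (w - 1)*(w^3 - 9*w^2 + 26*w - 24) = (w - 2)*(w - 1)*(w^2 - 7*w + 12) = (w - 4)*(w - 2)*(w - 1)*(w - 3)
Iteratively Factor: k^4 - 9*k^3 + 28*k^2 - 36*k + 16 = (k - 2)*(k^3 - 7*k^2 + 14*k - 8) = (k - 4)*(k - 2)*(k^2 - 3*k + 2) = (k - 4)*(k - 2)^2*(k - 1)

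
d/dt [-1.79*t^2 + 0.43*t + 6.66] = 0.43 - 3.58*t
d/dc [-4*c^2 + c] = 1 - 8*c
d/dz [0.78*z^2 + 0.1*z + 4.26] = 1.56*z + 0.1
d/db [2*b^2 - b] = 4*b - 1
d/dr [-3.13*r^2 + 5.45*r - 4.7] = 5.45 - 6.26*r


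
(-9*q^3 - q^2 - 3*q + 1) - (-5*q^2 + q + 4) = -9*q^3 + 4*q^2 - 4*q - 3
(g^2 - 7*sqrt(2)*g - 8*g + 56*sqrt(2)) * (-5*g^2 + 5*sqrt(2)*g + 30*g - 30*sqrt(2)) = -5*g^4 + 40*sqrt(2)*g^3 + 70*g^3 - 560*sqrt(2)*g^2 - 310*g^2 + 980*g + 1920*sqrt(2)*g - 3360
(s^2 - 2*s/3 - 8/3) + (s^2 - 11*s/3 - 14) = 2*s^2 - 13*s/3 - 50/3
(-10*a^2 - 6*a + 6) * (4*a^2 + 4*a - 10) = -40*a^4 - 64*a^3 + 100*a^2 + 84*a - 60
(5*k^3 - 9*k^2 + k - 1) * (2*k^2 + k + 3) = 10*k^5 - 13*k^4 + 8*k^3 - 28*k^2 + 2*k - 3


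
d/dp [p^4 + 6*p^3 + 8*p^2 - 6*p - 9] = 4*p^3 + 18*p^2 + 16*p - 6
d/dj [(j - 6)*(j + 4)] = 2*j - 2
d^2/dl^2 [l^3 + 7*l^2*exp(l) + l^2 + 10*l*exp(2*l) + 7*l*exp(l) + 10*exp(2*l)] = 7*l^2*exp(l) + 40*l*exp(2*l) + 35*l*exp(l) + 6*l + 80*exp(2*l) + 28*exp(l) + 2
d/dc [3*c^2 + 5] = 6*c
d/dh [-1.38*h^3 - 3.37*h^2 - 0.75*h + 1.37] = -4.14*h^2 - 6.74*h - 0.75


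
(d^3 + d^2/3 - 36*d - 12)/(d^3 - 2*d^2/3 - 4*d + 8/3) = (3*d^3 + d^2 - 108*d - 36)/(3*d^3 - 2*d^2 - 12*d + 8)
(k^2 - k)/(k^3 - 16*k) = (k - 1)/(k^2 - 16)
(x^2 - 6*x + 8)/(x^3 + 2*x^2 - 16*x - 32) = (x - 2)/(x^2 + 6*x + 8)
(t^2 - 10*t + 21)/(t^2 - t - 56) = (-t^2 + 10*t - 21)/(-t^2 + t + 56)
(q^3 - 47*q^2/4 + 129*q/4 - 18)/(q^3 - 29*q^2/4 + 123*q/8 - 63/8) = 2*(q - 8)/(2*q - 7)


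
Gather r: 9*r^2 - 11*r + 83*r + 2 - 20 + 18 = 9*r^2 + 72*r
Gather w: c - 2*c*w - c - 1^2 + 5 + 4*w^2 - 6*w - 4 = 4*w^2 + w*(-2*c - 6)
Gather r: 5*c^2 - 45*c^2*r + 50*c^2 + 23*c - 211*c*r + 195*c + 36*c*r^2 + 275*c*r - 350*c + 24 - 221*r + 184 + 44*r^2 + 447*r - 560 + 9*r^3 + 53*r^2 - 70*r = 55*c^2 - 132*c + 9*r^3 + r^2*(36*c + 97) + r*(-45*c^2 + 64*c + 156) - 352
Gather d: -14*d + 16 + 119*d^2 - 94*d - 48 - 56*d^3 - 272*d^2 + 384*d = -56*d^3 - 153*d^2 + 276*d - 32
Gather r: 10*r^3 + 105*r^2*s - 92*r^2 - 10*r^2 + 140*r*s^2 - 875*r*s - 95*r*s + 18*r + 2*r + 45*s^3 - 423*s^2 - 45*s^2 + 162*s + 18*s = 10*r^3 + r^2*(105*s - 102) + r*(140*s^2 - 970*s + 20) + 45*s^3 - 468*s^2 + 180*s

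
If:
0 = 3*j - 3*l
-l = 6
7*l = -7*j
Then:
No Solution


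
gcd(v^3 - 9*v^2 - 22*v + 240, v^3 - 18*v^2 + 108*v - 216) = v - 6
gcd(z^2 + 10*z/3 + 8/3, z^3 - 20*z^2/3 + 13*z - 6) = 1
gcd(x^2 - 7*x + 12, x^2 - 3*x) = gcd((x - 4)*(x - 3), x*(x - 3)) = x - 3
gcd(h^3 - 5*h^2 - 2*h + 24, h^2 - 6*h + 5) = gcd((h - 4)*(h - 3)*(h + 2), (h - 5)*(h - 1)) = 1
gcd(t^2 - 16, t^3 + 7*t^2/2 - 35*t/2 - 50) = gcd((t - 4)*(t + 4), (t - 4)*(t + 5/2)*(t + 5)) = t - 4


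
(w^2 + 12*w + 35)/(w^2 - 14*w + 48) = (w^2 + 12*w + 35)/(w^2 - 14*w + 48)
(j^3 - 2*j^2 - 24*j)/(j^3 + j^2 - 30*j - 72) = j/(j + 3)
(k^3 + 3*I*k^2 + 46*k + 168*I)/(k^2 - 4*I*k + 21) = (k^2 + 10*I*k - 24)/(k + 3*I)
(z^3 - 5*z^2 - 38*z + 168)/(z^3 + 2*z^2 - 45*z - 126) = (z - 4)/(z + 3)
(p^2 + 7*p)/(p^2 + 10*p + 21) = p/(p + 3)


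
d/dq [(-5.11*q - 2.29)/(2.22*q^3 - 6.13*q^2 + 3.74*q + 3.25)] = (22.6884*q^3 - 16.0729*q^2 - 28.0754*q - 8.0429)/(4.9284*q^6 - 27.2172*q^5 + 54.1825*q^4 - 31.4224*q^3 - 25.8574*q^2 + 24.31*q + 10.5625)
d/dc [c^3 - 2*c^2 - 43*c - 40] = 3*c^2 - 4*c - 43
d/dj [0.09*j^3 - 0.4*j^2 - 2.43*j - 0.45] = 0.27*j^2 - 0.8*j - 2.43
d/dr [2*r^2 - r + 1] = 4*r - 1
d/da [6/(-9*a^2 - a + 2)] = 6*(18*a + 1)/(9*a^2 + a - 2)^2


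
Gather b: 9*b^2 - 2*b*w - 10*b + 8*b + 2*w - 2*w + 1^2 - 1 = 9*b^2 + b*(-2*w - 2)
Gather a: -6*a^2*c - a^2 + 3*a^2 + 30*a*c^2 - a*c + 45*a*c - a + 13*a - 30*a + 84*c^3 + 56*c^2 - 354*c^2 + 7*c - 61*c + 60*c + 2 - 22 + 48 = a^2*(2 - 6*c) + a*(30*c^2 + 44*c - 18) + 84*c^3 - 298*c^2 + 6*c + 28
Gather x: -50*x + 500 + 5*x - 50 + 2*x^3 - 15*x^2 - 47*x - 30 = 2*x^3 - 15*x^2 - 92*x + 420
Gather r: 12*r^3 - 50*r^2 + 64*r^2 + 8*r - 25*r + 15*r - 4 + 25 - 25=12*r^3 + 14*r^2 - 2*r - 4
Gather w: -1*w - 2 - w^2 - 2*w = -w^2 - 3*w - 2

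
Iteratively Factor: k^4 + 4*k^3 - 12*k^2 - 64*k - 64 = (k + 2)*(k^3 + 2*k^2 - 16*k - 32) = (k + 2)*(k + 4)*(k^2 - 2*k - 8) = (k + 2)^2*(k + 4)*(k - 4)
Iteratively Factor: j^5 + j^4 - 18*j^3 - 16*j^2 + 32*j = (j - 4)*(j^4 + 5*j^3 + 2*j^2 - 8*j) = (j - 4)*(j + 4)*(j^3 + j^2 - 2*j) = j*(j - 4)*(j + 4)*(j^2 + j - 2) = j*(j - 4)*(j - 1)*(j + 4)*(j + 2)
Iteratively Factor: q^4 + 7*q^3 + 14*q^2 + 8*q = (q + 2)*(q^3 + 5*q^2 + 4*q) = q*(q + 2)*(q^2 + 5*q + 4) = q*(q + 1)*(q + 2)*(q + 4)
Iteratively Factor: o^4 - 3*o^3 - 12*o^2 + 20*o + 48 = (o - 3)*(o^3 - 12*o - 16) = (o - 3)*(o + 2)*(o^2 - 2*o - 8) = (o - 4)*(o - 3)*(o + 2)*(o + 2)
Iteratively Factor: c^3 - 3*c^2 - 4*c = (c + 1)*(c^2 - 4*c) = c*(c + 1)*(c - 4)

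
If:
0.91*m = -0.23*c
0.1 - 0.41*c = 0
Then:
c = 0.24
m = -0.06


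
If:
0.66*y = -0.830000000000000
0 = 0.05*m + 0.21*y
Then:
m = 5.28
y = -1.26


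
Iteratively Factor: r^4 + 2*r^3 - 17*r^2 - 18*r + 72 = (r - 3)*(r^3 + 5*r^2 - 2*r - 24) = (r - 3)*(r - 2)*(r^2 + 7*r + 12) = (r - 3)*(r - 2)*(r + 4)*(r + 3)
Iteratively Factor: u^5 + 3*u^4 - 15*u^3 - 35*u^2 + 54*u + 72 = (u - 3)*(u^4 + 6*u^3 + 3*u^2 - 26*u - 24) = (u - 3)*(u + 4)*(u^3 + 2*u^2 - 5*u - 6) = (u - 3)*(u + 1)*(u + 4)*(u^2 + u - 6) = (u - 3)*(u - 2)*(u + 1)*(u + 4)*(u + 3)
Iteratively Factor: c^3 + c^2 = (c + 1)*(c^2) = c*(c + 1)*(c)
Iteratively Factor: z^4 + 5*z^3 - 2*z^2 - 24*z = (z)*(z^3 + 5*z^2 - 2*z - 24) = z*(z + 3)*(z^2 + 2*z - 8) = z*(z + 3)*(z + 4)*(z - 2)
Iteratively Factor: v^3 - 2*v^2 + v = (v - 1)*(v^2 - v) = (v - 1)^2*(v)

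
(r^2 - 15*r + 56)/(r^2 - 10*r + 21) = (r - 8)/(r - 3)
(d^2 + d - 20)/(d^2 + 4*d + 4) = (d^2 + d - 20)/(d^2 + 4*d + 4)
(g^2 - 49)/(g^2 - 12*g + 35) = (g + 7)/(g - 5)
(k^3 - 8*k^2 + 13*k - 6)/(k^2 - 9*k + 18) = (k^2 - 2*k + 1)/(k - 3)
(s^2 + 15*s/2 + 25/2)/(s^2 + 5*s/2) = (s + 5)/s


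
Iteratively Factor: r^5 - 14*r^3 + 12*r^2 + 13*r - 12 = (r + 4)*(r^4 - 4*r^3 + 2*r^2 + 4*r - 3) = (r - 3)*(r + 4)*(r^3 - r^2 - r + 1) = (r - 3)*(r - 1)*(r + 4)*(r^2 - 1) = (r - 3)*(r - 1)*(r + 1)*(r + 4)*(r - 1)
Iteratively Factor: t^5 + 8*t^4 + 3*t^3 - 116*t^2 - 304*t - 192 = (t - 4)*(t^4 + 12*t^3 + 51*t^2 + 88*t + 48) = (t - 4)*(t + 4)*(t^3 + 8*t^2 + 19*t + 12) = (t - 4)*(t + 4)^2*(t^2 + 4*t + 3) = (t - 4)*(t + 1)*(t + 4)^2*(t + 3)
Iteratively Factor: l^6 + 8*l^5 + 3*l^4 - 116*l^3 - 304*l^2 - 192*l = (l + 4)*(l^5 + 4*l^4 - 13*l^3 - 64*l^2 - 48*l) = l*(l + 4)*(l^4 + 4*l^3 - 13*l^2 - 64*l - 48) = l*(l + 1)*(l + 4)*(l^3 + 3*l^2 - 16*l - 48) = l*(l + 1)*(l + 3)*(l + 4)*(l^2 - 16) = l*(l - 4)*(l + 1)*(l + 3)*(l + 4)*(l + 4)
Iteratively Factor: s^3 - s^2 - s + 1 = (s - 1)*(s^2 - 1) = (s - 1)*(s + 1)*(s - 1)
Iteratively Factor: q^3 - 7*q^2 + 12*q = (q)*(q^2 - 7*q + 12) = q*(q - 3)*(q - 4)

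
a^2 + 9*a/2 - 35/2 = (a - 5/2)*(a + 7)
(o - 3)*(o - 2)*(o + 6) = o^3 + o^2 - 24*o + 36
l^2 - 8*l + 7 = (l - 7)*(l - 1)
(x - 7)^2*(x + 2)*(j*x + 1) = j*x^4 - 12*j*x^3 + 21*j*x^2 + 98*j*x + x^3 - 12*x^2 + 21*x + 98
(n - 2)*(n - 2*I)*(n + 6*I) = n^3 - 2*n^2 + 4*I*n^2 + 12*n - 8*I*n - 24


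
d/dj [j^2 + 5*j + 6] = 2*j + 5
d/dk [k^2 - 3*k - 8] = 2*k - 3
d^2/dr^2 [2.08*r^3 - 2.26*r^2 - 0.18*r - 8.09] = 12.48*r - 4.52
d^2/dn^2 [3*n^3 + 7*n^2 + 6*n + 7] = 18*n + 14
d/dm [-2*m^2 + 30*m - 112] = 30 - 4*m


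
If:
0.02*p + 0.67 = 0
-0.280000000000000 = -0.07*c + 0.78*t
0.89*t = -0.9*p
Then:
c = 381.48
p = -33.50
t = 33.88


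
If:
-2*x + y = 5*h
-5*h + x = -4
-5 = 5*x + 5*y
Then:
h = 11/20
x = -5/4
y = 1/4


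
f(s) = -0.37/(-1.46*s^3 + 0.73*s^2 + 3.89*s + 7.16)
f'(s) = -0.37*(4.38*s^2 - 1.46*s - 3.89)/(-1.46*s^3 + 0.73*s^2 + 3.89*s + 7.16)^2 = (-1.6206*s^2 + 0.5402*s + 1.4393)/(-1.46*s^3 + 0.73*s^2 + 3.89*s + 7.16)^2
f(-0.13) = -0.06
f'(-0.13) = 0.03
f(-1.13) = -0.06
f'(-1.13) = -0.04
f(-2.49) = -0.02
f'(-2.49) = -0.02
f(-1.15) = -0.06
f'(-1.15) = -0.04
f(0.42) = -0.04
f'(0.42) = 0.02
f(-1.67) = -0.04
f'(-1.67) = -0.04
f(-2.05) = -0.02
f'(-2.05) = -0.03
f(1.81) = -0.05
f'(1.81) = -0.05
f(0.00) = -0.05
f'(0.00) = 0.03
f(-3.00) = -0.01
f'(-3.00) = -0.01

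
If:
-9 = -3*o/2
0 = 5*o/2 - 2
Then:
No Solution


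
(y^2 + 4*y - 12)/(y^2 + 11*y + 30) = (y - 2)/(y + 5)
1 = 1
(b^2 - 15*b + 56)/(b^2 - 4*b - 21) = (b - 8)/(b + 3)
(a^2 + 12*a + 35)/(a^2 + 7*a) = (a + 5)/a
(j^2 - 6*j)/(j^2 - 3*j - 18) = j/(j + 3)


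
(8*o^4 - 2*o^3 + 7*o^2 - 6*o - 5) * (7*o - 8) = 56*o^5 - 78*o^4 + 65*o^3 - 98*o^2 + 13*o + 40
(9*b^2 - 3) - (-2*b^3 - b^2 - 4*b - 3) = 2*b^3 + 10*b^2 + 4*b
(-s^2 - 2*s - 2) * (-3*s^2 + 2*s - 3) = 3*s^4 + 4*s^3 + 5*s^2 + 2*s + 6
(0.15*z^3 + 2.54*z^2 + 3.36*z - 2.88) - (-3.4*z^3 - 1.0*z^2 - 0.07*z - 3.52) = 3.55*z^3 + 3.54*z^2 + 3.43*z + 0.64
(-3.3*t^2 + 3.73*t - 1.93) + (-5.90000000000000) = -3.3*t^2 + 3.73*t - 7.83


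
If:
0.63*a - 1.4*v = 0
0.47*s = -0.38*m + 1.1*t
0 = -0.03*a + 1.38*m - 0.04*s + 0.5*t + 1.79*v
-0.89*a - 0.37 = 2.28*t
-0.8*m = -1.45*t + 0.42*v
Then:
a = -0.67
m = 0.34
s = -0.04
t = 0.10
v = -0.30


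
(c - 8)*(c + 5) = c^2 - 3*c - 40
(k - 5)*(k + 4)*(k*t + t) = k^3*t - 21*k*t - 20*t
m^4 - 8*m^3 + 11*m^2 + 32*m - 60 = (m - 5)*(m - 3)*(m - 2)*(m + 2)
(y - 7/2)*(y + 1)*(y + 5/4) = y^3 - 5*y^2/4 - 53*y/8 - 35/8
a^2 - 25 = (a - 5)*(a + 5)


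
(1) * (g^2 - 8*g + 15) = g^2 - 8*g + 15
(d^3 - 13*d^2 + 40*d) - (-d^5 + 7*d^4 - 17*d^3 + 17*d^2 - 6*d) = d^5 - 7*d^4 + 18*d^3 - 30*d^2 + 46*d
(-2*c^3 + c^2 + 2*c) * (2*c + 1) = -4*c^4 + 5*c^2 + 2*c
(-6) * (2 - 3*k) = 18*k - 12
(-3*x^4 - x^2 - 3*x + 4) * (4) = -12*x^4 - 4*x^2 - 12*x + 16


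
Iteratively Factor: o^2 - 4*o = (o - 4)*(o)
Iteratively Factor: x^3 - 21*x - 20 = (x + 4)*(x^2 - 4*x - 5) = (x - 5)*(x + 4)*(x + 1)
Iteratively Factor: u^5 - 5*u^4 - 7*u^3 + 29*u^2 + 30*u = (u + 1)*(u^4 - 6*u^3 - u^2 + 30*u) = (u - 3)*(u + 1)*(u^3 - 3*u^2 - 10*u) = (u - 5)*(u - 3)*(u + 1)*(u^2 + 2*u) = u*(u - 5)*(u - 3)*(u + 1)*(u + 2)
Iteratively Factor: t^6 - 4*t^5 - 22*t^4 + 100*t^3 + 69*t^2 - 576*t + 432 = (t + 3)*(t^5 - 7*t^4 - t^3 + 103*t^2 - 240*t + 144) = (t - 3)*(t + 3)*(t^4 - 4*t^3 - 13*t^2 + 64*t - 48) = (t - 3)^2*(t + 3)*(t^3 - t^2 - 16*t + 16) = (t - 4)*(t - 3)^2*(t + 3)*(t^2 + 3*t - 4) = (t - 4)*(t - 3)^2*(t + 3)*(t + 4)*(t - 1)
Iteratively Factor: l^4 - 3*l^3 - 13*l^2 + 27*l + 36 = (l + 1)*(l^3 - 4*l^2 - 9*l + 36) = (l - 4)*(l + 1)*(l^2 - 9) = (l - 4)*(l + 1)*(l + 3)*(l - 3)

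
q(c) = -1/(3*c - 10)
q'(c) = 3/(3*c - 10)^2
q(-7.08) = 0.03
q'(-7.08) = 0.00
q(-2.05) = 0.06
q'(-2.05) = 0.01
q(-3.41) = 0.05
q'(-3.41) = 0.01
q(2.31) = 0.33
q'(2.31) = 0.32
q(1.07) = 0.15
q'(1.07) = 0.07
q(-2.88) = 0.05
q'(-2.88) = 0.01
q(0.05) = 0.10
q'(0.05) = 0.03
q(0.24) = 0.11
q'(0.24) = 0.03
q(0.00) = 0.10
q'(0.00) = 0.03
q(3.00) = 1.00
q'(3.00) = 3.00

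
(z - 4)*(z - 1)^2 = z^3 - 6*z^2 + 9*z - 4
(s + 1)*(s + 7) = s^2 + 8*s + 7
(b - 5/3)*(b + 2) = b^2 + b/3 - 10/3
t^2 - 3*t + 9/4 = (t - 3/2)^2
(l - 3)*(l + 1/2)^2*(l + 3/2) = l^4 - l^3/2 - 23*l^2/4 - 39*l/8 - 9/8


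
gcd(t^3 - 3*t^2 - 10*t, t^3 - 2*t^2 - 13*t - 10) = t^2 - 3*t - 10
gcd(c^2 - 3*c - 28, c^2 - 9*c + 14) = c - 7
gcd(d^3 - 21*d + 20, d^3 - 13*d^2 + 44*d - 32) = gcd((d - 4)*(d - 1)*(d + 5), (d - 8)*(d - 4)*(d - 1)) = d^2 - 5*d + 4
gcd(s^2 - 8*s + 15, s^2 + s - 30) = s - 5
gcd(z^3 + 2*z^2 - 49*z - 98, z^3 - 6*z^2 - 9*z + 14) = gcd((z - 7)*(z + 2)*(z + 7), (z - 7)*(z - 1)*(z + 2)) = z^2 - 5*z - 14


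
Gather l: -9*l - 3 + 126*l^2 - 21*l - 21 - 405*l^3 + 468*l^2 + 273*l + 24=-405*l^3 + 594*l^2 + 243*l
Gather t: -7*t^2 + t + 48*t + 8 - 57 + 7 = -7*t^2 + 49*t - 42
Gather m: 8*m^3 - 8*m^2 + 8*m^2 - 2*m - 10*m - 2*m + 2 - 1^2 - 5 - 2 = 8*m^3 - 14*m - 6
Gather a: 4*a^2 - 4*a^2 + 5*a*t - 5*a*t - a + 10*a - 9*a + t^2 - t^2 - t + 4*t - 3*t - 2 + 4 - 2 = 0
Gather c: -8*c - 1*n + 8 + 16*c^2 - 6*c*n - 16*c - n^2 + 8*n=16*c^2 + c*(-6*n - 24) - n^2 + 7*n + 8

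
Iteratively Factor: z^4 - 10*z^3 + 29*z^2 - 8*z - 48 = (z - 3)*(z^3 - 7*z^2 + 8*z + 16) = (z - 4)*(z - 3)*(z^2 - 3*z - 4) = (z - 4)*(z - 3)*(z + 1)*(z - 4)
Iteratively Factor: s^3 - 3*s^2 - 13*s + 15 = (s - 5)*(s^2 + 2*s - 3) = (s - 5)*(s + 3)*(s - 1)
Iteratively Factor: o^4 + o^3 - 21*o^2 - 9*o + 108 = (o - 3)*(o^3 + 4*o^2 - 9*o - 36) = (o - 3)*(o + 3)*(o^2 + o - 12) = (o - 3)*(o + 3)*(o + 4)*(o - 3)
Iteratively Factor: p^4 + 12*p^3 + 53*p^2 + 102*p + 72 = (p + 4)*(p^3 + 8*p^2 + 21*p + 18) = (p + 3)*(p + 4)*(p^2 + 5*p + 6) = (p + 2)*(p + 3)*(p + 4)*(p + 3)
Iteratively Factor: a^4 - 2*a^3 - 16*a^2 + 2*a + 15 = (a + 3)*(a^3 - 5*a^2 - a + 5) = (a - 5)*(a + 3)*(a^2 - 1) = (a - 5)*(a - 1)*(a + 3)*(a + 1)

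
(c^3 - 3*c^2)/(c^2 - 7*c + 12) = c^2/(c - 4)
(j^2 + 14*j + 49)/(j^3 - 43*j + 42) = (j + 7)/(j^2 - 7*j + 6)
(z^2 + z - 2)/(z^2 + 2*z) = (z - 1)/z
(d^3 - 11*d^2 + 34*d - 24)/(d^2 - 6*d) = d - 5 + 4/d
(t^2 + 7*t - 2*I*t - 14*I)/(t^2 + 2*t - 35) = (t - 2*I)/(t - 5)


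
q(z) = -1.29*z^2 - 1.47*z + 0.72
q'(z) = -2.58*z - 1.47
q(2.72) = -12.82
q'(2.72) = -8.49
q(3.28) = -17.98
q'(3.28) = -9.93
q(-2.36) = -3.00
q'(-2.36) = 4.62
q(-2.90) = -5.87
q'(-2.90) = 6.01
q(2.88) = -14.21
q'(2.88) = -8.90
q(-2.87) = -5.69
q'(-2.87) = 5.93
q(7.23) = -77.34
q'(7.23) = -20.12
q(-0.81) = 1.06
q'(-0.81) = 0.62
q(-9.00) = -90.54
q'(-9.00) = 21.75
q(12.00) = -202.68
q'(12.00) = -32.43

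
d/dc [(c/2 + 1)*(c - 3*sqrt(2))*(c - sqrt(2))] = 3*c^2/2 - 4*sqrt(2)*c + 2*c - 4*sqrt(2) + 3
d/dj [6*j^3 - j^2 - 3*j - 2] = 18*j^2 - 2*j - 3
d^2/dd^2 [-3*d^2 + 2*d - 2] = -6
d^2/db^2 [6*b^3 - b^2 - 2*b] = 36*b - 2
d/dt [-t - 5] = -1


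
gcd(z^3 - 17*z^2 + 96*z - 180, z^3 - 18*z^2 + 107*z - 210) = z^2 - 11*z + 30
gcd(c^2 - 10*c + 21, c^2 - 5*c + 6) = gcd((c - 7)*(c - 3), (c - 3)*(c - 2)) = c - 3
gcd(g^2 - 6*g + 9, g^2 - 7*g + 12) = g - 3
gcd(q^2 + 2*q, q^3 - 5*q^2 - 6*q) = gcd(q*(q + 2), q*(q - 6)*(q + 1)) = q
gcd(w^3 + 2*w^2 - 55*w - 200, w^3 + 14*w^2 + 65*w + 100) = w^2 + 10*w + 25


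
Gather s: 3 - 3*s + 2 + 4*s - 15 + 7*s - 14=8*s - 24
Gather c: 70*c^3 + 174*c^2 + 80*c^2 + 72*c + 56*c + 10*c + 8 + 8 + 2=70*c^3 + 254*c^2 + 138*c + 18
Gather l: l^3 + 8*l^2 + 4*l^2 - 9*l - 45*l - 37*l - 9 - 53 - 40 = l^3 + 12*l^2 - 91*l - 102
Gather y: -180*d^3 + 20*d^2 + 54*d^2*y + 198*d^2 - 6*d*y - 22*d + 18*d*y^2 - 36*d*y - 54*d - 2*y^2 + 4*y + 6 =-180*d^3 + 218*d^2 - 76*d + y^2*(18*d - 2) + y*(54*d^2 - 42*d + 4) + 6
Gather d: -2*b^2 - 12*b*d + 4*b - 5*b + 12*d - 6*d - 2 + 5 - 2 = -2*b^2 - b + d*(6 - 12*b) + 1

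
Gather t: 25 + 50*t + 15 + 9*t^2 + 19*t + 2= 9*t^2 + 69*t + 42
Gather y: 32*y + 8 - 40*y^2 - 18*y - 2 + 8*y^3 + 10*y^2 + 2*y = 8*y^3 - 30*y^2 + 16*y + 6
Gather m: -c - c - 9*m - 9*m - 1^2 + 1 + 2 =-2*c - 18*m + 2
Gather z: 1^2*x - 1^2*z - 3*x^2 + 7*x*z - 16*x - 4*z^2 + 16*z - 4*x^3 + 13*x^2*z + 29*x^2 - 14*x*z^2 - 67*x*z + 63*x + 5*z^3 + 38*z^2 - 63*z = -4*x^3 + 26*x^2 + 48*x + 5*z^3 + z^2*(34 - 14*x) + z*(13*x^2 - 60*x - 48)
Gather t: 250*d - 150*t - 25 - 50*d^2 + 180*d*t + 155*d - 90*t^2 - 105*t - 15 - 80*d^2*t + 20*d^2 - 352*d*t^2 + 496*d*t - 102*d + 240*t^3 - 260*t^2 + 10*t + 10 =-30*d^2 + 303*d + 240*t^3 + t^2*(-352*d - 350) + t*(-80*d^2 + 676*d - 245) - 30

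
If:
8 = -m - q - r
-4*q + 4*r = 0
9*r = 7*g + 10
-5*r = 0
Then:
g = -10/7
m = -8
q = 0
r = 0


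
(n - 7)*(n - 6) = n^2 - 13*n + 42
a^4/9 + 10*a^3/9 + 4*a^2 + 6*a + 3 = (a/3 + 1)^2*(a + 1)*(a + 3)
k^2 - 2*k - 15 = (k - 5)*(k + 3)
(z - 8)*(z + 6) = z^2 - 2*z - 48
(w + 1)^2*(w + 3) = w^3 + 5*w^2 + 7*w + 3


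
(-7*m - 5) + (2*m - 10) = -5*m - 15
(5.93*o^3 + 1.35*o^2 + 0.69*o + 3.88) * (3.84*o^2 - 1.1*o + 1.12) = 22.7712*o^5 - 1.339*o^4 + 7.8062*o^3 + 15.6522*o^2 - 3.4952*o + 4.3456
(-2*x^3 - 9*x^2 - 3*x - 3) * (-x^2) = 2*x^5 + 9*x^4 + 3*x^3 + 3*x^2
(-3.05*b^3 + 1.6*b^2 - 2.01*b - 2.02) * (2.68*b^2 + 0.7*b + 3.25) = -8.174*b^5 + 2.153*b^4 - 14.1793*b^3 - 1.6206*b^2 - 7.9465*b - 6.565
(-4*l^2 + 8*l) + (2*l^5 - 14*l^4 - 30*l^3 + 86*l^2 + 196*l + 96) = 2*l^5 - 14*l^4 - 30*l^3 + 82*l^2 + 204*l + 96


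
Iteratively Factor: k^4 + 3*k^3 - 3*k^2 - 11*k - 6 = (k + 1)*(k^3 + 2*k^2 - 5*k - 6) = (k + 1)^2*(k^2 + k - 6) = (k + 1)^2*(k + 3)*(k - 2)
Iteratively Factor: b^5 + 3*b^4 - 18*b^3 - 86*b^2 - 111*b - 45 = (b + 1)*(b^4 + 2*b^3 - 20*b^2 - 66*b - 45) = (b - 5)*(b + 1)*(b^3 + 7*b^2 + 15*b + 9) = (b - 5)*(b + 1)^2*(b^2 + 6*b + 9) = (b - 5)*(b + 1)^2*(b + 3)*(b + 3)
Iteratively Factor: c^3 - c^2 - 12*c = (c + 3)*(c^2 - 4*c) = (c - 4)*(c + 3)*(c)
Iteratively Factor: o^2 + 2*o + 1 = (o + 1)*(o + 1)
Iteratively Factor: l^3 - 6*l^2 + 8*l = (l - 4)*(l^2 - 2*l) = l*(l - 4)*(l - 2)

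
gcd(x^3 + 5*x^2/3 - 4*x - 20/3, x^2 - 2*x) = x - 2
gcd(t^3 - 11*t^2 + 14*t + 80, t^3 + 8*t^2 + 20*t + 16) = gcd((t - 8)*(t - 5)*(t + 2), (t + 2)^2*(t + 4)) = t + 2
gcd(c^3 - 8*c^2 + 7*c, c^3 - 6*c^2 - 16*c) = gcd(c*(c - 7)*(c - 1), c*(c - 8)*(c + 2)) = c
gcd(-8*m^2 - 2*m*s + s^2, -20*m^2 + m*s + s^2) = -4*m + s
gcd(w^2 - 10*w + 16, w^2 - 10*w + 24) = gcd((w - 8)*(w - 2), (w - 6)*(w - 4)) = 1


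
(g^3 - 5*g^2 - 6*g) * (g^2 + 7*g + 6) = g^5 + 2*g^4 - 35*g^3 - 72*g^2 - 36*g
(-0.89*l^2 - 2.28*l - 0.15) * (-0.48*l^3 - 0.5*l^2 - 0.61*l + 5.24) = 0.4272*l^5 + 1.5394*l^4 + 1.7549*l^3 - 3.1978*l^2 - 11.8557*l - 0.786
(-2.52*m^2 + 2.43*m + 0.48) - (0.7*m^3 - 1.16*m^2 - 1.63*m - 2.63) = -0.7*m^3 - 1.36*m^2 + 4.06*m + 3.11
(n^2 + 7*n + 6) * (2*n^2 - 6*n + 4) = 2*n^4 + 8*n^3 - 26*n^2 - 8*n + 24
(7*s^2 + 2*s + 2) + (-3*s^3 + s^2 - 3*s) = -3*s^3 + 8*s^2 - s + 2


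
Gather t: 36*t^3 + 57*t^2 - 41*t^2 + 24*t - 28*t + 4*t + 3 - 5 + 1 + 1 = 36*t^3 + 16*t^2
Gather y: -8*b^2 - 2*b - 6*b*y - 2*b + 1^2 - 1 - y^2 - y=-8*b^2 - 4*b - y^2 + y*(-6*b - 1)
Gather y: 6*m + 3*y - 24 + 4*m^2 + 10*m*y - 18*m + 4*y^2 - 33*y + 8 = 4*m^2 - 12*m + 4*y^2 + y*(10*m - 30) - 16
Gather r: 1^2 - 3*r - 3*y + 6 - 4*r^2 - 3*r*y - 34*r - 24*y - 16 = -4*r^2 + r*(-3*y - 37) - 27*y - 9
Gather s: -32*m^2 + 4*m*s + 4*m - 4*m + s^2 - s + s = -32*m^2 + 4*m*s + s^2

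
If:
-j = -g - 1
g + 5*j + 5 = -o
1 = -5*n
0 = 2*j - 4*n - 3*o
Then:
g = -41/25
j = -16/25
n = -1/5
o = -4/25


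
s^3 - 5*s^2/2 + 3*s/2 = s*(s - 3/2)*(s - 1)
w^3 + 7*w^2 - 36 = (w - 2)*(w + 3)*(w + 6)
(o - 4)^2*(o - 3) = o^3 - 11*o^2 + 40*o - 48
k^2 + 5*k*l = k*(k + 5*l)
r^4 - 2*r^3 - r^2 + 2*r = r*(r - 2)*(r - 1)*(r + 1)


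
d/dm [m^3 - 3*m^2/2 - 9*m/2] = 3*m^2 - 3*m - 9/2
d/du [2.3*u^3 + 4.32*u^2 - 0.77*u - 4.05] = 6.9*u^2 + 8.64*u - 0.77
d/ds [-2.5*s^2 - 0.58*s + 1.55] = -5.0*s - 0.58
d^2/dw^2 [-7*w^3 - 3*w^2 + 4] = -42*w - 6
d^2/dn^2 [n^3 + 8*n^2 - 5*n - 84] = 6*n + 16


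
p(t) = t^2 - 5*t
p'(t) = 2*t - 5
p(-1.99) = 13.91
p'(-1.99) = -8.98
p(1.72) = -5.64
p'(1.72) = -1.56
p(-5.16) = 52.43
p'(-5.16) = -15.32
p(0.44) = -2.01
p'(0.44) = -4.12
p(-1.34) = 8.50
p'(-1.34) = -7.68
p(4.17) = -3.46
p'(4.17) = 3.34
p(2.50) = -6.25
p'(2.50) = 0.00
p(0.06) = -0.30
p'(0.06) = -4.88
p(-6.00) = 66.00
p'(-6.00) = -17.00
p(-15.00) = 300.00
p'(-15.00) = -35.00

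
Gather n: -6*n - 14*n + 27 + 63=90 - 20*n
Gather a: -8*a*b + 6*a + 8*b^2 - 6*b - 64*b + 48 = a*(6 - 8*b) + 8*b^2 - 70*b + 48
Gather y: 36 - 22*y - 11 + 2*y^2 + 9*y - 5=2*y^2 - 13*y + 20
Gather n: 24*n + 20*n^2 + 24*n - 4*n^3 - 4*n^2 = -4*n^3 + 16*n^2 + 48*n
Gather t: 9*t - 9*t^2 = -9*t^2 + 9*t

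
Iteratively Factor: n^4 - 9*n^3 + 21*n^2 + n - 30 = (n + 1)*(n^3 - 10*n^2 + 31*n - 30) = (n - 2)*(n + 1)*(n^2 - 8*n + 15) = (n - 3)*(n - 2)*(n + 1)*(n - 5)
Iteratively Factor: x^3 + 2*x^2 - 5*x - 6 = (x + 1)*(x^2 + x - 6) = (x - 2)*(x + 1)*(x + 3)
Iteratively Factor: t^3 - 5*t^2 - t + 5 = (t - 5)*(t^2 - 1) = (t - 5)*(t - 1)*(t + 1)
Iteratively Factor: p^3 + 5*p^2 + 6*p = (p)*(p^2 + 5*p + 6) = p*(p + 2)*(p + 3)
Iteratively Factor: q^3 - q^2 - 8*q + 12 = (q + 3)*(q^2 - 4*q + 4) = (q - 2)*(q + 3)*(q - 2)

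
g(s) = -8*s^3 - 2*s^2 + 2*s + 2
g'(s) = -24*s^2 - 4*s + 2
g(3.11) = -251.77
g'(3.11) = -242.57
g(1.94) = -60.06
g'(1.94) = -96.09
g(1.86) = -52.68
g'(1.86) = -88.47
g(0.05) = 2.09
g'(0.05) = 1.74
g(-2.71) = 141.11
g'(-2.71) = -163.42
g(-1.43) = 18.44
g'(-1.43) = -41.36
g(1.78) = -45.89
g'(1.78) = -81.16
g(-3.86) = 424.58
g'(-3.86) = -340.15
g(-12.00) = 13514.00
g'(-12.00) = -3406.00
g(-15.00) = 26522.00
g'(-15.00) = -5338.00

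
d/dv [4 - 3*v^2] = -6*v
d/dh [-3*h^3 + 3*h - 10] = 3 - 9*h^2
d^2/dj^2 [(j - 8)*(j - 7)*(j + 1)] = 6*j - 28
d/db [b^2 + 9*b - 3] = 2*b + 9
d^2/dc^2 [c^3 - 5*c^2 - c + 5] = 6*c - 10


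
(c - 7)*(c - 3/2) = c^2 - 17*c/2 + 21/2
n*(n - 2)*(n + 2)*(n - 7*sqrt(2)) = n^4 - 7*sqrt(2)*n^3 - 4*n^2 + 28*sqrt(2)*n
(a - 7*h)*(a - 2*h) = a^2 - 9*a*h + 14*h^2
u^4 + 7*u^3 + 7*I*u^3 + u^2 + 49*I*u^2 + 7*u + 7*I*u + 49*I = (u + 7)*(u - I)*(u + I)*(u + 7*I)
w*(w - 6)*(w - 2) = w^3 - 8*w^2 + 12*w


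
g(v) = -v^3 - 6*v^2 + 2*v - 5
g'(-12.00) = -286.00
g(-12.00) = 835.00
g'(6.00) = -178.00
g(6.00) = -425.00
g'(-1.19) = 12.03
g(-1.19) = -14.19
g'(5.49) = -154.30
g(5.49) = -340.33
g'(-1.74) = 13.80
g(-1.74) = -21.38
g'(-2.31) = 13.71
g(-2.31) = -29.31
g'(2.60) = -49.48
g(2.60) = -57.94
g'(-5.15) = -15.77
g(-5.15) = -37.84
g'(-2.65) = 12.73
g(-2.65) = -33.83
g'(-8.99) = -132.58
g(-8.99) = 218.67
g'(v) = -3*v^2 - 12*v + 2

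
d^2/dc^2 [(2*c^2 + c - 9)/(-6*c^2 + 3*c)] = 2*(-8*c^3 + 108*c^2 - 54*c + 9)/(3*c^3*(8*c^3 - 12*c^2 + 6*c - 1))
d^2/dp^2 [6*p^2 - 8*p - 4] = 12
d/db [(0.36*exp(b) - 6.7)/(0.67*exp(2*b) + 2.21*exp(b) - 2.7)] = (-0.2412*exp(2*b) + 8.978*exp(b) + 13.835)*exp(b)/(0.4489*exp(4*b) + 2.9614*exp(3*b) + 1.2661*exp(2*b) - 11.934*exp(b) + 7.29)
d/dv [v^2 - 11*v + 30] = 2*v - 11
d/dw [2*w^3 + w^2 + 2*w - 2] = 6*w^2 + 2*w + 2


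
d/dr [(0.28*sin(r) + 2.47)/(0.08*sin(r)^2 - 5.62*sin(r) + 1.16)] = (-0.0224*sin(r)^2 - 0.3952*sin(r) + 14.2062)*cos(r)/(0.0064*sin(r)^4 - 0.8992*sin(r)^3 + 31.77*sin(r)^2 - 13.0384*sin(r) + 1.3456)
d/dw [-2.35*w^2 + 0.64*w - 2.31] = 0.64 - 4.7*w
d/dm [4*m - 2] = 4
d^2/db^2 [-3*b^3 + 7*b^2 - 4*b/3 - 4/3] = 14 - 18*b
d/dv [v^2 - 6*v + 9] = 2*v - 6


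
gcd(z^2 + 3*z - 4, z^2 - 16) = z + 4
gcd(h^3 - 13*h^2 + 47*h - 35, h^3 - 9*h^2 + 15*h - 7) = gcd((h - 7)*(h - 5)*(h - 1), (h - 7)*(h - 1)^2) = h^2 - 8*h + 7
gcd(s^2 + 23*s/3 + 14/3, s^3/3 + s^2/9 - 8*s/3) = 1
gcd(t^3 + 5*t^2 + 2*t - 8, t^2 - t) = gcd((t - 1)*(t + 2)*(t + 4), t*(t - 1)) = t - 1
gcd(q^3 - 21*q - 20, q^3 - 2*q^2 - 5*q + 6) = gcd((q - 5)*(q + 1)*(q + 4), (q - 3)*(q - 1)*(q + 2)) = 1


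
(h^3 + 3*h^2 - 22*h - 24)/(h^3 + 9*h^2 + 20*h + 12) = (h - 4)/(h + 2)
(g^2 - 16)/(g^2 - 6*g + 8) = (g + 4)/(g - 2)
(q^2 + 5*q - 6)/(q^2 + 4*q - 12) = (q - 1)/(q - 2)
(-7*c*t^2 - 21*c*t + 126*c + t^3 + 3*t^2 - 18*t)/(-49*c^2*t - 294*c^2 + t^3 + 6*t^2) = (t - 3)/(7*c + t)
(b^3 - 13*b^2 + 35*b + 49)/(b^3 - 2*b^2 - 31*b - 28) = (b - 7)/(b + 4)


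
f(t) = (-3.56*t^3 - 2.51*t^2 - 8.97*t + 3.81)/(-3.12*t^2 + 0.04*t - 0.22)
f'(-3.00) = 0.75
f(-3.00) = -3.67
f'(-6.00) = 1.05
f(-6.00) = -6.53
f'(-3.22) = 0.80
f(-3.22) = -3.84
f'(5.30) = 1.06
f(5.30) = 7.35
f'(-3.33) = 0.83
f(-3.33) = -3.93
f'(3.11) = 0.94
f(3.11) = 5.13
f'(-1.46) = -0.79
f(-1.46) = -3.27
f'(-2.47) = 0.54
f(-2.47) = -3.32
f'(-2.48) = 0.54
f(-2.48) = -3.33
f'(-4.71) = 0.99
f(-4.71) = -5.20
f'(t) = (6.24*t - 0.04)*(-3.56*t^3 - 2.51*t^2 - 8.97*t + 3.81)/(-3.12*t^2 + 0.04*t - 0.22)^2 + (-10.68*t^2 - 5.02*t - 8.97)/(-3.12*t^2 + 0.04*t - 0.22)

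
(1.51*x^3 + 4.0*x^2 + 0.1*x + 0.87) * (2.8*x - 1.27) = 4.228*x^4 + 9.2823*x^3 - 4.8*x^2 + 2.309*x - 1.1049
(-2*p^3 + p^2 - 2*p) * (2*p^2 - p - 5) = -4*p^5 + 4*p^4 + 5*p^3 - 3*p^2 + 10*p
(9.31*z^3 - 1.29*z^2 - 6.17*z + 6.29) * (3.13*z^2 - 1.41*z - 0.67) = 29.1403*z^5 - 17.1648*z^4 - 23.7309*z^3 + 29.2517*z^2 - 4.735*z - 4.2143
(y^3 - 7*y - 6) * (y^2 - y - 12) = y^5 - y^4 - 19*y^3 + y^2 + 90*y + 72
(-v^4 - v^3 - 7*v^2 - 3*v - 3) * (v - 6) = -v^5 + 5*v^4 - v^3 + 39*v^2 + 15*v + 18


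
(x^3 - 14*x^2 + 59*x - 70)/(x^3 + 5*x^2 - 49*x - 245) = (x^2 - 7*x + 10)/(x^2 + 12*x + 35)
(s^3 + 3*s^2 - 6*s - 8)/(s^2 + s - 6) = (s^2 + 5*s + 4)/(s + 3)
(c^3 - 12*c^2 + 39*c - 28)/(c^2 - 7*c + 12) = (c^2 - 8*c + 7)/(c - 3)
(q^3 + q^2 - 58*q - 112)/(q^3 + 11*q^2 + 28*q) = (q^2 - 6*q - 16)/(q*(q + 4))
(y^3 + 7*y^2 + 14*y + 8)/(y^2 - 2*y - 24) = (y^2 + 3*y + 2)/(y - 6)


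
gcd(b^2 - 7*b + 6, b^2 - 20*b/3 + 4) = b - 6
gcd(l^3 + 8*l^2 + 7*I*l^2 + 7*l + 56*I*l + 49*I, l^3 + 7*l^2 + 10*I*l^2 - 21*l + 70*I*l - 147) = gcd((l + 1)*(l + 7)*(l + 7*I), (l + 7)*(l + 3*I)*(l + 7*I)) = l^2 + l*(7 + 7*I) + 49*I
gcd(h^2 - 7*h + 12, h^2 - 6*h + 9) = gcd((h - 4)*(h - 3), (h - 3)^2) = h - 3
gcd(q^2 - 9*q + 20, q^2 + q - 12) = 1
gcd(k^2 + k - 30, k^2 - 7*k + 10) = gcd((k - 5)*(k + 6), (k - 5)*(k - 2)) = k - 5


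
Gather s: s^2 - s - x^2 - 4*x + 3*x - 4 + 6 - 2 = s^2 - s - x^2 - x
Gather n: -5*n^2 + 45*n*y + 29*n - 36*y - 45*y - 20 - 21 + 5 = -5*n^2 + n*(45*y + 29) - 81*y - 36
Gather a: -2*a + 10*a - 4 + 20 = 8*a + 16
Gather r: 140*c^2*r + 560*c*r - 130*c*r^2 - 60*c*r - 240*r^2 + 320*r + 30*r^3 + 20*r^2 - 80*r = 30*r^3 + r^2*(-130*c - 220) + r*(140*c^2 + 500*c + 240)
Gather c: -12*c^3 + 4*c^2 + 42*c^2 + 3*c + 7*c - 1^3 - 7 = -12*c^3 + 46*c^2 + 10*c - 8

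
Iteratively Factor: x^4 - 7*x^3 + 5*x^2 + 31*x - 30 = (x - 3)*(x^3 - 4*x^2 - 7*x + 10) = (x - 3)*(x - 1)*(x^2 - 3*x - 10) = (x - 5)*(x - 3)*(x - 1)*(x + 2)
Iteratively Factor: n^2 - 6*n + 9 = (n - 3)*(n - 3)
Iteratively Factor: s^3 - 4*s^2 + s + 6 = (s + 1)*(s^2 - 5*s + 6) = (s - 2)*(s + 1)*(s - 3)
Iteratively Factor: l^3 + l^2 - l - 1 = (l - 1)*(l^2 + 2*l + 1) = (l - 1)*(l + 1)*(l + 1)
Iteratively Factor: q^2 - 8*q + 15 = (q - 3)*(q - 5)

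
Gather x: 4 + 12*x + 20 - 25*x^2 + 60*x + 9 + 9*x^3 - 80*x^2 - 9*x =9*x^3 - 105*x^2 + 63*x + 33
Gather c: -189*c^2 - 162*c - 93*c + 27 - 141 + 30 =-189*c^2 - 255*c - 84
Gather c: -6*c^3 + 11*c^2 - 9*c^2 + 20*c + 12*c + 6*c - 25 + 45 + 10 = -6*c^3 + 2*c^2 + 38*c + 30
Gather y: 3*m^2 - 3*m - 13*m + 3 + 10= 3*m^2 - 16*m + 13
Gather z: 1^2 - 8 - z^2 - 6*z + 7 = -z^2 - 6*z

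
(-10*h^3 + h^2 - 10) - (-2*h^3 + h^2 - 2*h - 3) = -8*h^3 + 2*h - 7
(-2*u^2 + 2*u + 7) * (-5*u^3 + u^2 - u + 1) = 10*u^5 - 12*u^4 - 31*u^3 + 3*u^2 - 5*u + 7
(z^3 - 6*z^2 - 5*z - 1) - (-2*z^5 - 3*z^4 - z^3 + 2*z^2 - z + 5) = 2*z^5 + 3*z^4 + 2*z^3 - 8*z^2 - 4*z - 6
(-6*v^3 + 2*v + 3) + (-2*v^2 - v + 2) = -6*v^3 - 2*v^2 + v + 5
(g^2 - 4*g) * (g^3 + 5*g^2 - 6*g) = g^5 + g^4 - 26*g^3 + 24*g^2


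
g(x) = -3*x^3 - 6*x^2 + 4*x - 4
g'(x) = -9*x^2 - 12*x + 4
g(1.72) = -30.14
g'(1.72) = -43.27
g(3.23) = -154.77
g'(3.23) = -128.66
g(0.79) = -6.06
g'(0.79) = -11.10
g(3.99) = -274.12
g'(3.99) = -187.16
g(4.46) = -371.66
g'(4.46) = -228.54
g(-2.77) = 2.64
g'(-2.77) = -31.82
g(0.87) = -7.04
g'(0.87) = -13.25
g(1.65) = -27.21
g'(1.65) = -40.30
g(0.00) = -4.00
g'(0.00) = 4.00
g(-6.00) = 404.00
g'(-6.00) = -248.00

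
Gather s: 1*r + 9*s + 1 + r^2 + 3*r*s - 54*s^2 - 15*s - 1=r^2 + r - 54*s^2 + s*(3*r - 6)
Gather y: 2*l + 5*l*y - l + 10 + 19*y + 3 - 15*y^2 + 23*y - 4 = l - 15*y^2 + y*(5*l + 42) + 9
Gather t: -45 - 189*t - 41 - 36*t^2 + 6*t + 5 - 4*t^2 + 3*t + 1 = -40*t^2 - 180*t - 80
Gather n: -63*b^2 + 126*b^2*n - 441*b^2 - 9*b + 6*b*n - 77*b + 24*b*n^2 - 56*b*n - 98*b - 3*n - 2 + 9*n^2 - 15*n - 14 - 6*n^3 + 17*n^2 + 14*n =-504*b^2 - 184*b - 6*n^3 + n^2*(24*b + 26) + n*(126*b^2 - 50*b - 4) - 16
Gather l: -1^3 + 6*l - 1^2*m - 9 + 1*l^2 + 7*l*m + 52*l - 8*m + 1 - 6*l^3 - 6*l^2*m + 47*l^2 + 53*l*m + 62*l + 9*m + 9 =-6*l^3 + l^2*(48 - 6*m) + l*(60*m + 120)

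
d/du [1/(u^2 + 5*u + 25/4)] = 16*(-2*u - 5)/(4*u^2 + 20*u + 25)^2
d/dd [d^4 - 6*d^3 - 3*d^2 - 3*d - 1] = 4*d^3 - 18*d^2 - 6*d - 3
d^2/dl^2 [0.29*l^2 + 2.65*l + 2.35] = 0.580000000000000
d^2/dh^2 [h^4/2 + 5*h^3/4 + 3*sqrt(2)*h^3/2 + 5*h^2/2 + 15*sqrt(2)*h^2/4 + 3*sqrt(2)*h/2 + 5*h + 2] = 6*h^2 + 15*h/2 + 9*sqrt(2)*h + 5 + 15*sqrt(2)/2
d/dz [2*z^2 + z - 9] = 4*z + 1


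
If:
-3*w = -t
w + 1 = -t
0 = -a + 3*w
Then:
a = -3/4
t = -3/4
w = -1/4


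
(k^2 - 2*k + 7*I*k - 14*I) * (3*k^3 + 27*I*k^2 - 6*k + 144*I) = 3*k^5 - 6*k^4 + 48*I*k^4 - 195*k^3 - 96*I*k^3 + 390*k^2 + 102*I*k^2 - 1008*k - 204*I*k + 2016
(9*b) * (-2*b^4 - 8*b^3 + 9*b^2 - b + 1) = -18*b^5 - 72*b^4 + 81*b^3 - 9*b^2 + 9*b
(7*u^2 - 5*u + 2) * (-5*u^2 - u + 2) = -35*u^4 + 18*u^3 + 9*u^2 - 12*u + 4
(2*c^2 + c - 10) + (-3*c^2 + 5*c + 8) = -c^2 + 6*c - 2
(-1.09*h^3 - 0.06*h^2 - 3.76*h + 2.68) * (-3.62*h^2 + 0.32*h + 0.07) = 3.9458*h^5 - 0.1316*h^4 + 13.5157*h^3 - 10.909*h^2 + 0.5944*h + 0.1876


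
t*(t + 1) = t^2 + t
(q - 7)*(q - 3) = q^2 - 10*q + 21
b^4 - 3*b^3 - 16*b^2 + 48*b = b*(b - 4)*(b - 3)*(b + 4)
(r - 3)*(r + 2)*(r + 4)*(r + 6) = r^4 + 9*r^3 + 8*r^2 - 84*r - 144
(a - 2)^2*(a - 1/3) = a^3 - 13*a^2/3 + 16*a/3 - 4/3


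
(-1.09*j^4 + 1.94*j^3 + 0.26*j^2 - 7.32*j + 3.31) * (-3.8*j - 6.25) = 4.142*j^5 - 0.559499999999999*j^4 - 13.113*j^3 + 26.191*j^2 + 33.172*j - 20.6875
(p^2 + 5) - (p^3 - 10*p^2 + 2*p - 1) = -p^3 + 11*p^2 - 2*p + 6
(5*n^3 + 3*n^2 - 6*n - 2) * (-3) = -15*n^3 - 9*n^2 + 18*n + 6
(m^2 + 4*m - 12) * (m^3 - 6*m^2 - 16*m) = m^5 - 2*m^4 - 52*m^3 + 8*m^2 + 192*m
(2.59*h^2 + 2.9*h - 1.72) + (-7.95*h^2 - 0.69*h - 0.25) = -5.36*h^2 + 2.21*h - 1.97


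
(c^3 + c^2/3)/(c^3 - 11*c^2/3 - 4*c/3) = c/(c - 4)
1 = 1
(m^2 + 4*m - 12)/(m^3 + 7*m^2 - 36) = 1/(m + 3)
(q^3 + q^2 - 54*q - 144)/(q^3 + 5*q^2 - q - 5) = (q^3 + q^2 - 54*q - 144)/(q^3 + 5*q^2 - q - 5)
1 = 1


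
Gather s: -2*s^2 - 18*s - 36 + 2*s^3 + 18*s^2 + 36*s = 2*s^3 + 16*s^2 + 18*s - 36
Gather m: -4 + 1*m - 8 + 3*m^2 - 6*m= 3*m^2 - 5*m - 12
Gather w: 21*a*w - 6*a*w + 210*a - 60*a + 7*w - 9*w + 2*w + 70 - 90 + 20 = 15*a*w + 150*a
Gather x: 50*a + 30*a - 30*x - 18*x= 80*a - 48*x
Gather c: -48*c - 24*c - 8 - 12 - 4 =-72*c - 24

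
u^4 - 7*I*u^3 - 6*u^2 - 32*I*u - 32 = (u - 4*I)^2*(u - I)*(u + 2*I)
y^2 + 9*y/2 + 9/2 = (y + 3/2)*(y + 3)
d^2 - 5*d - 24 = (d - 8)*(d + 3)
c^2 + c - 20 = (c - 4)*(c + 5)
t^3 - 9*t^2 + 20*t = t*(t - 5)*(t - 4)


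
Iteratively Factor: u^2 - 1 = (u - 1)*(u + 1)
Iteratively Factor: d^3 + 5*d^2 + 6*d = (d)*(d^2 + 5*d + 6) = d*(d + 3)*(d + 2)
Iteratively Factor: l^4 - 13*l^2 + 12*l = (l - 3)*(l^3 + 3*l^2 - 4*l) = l*(l - 3)*(l^2 + 3*l - 4) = l*(l - 3)*(l + 4)*(l - 1)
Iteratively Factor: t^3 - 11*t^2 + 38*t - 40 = (t - 4)*(t^2 - 7*t + 10) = (t - 5)*(t - 4)*(t - 2)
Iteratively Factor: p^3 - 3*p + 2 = (p + 2)*(p^2 - 2*p + 1) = (p - 1)*(p + 2)*(p - 1)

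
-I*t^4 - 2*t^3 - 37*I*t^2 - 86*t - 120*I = (t - 5*I)*(t - 4*I)*(t + 6*I)*(-I*t + 1)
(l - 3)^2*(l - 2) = l^3 - 8*l^2 + 21*l - 18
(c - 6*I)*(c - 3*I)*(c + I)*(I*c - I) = I*c^4 + 8*c^3 - I*c^3 - 8*c^2 - 9*I*c^2 + 18*c + 9*I*c - 18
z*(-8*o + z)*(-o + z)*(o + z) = 8*o^3*z - o^2*z^2 - 8*o*z^3 + z^4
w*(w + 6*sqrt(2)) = w^2 + 6*sqrt(2)*w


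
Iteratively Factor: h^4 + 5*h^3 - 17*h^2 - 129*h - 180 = (h + 3)*(h^3 + 2*h^2 - 23*h - 60) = (h - 5)*(h + 3)*(h^2 + 7*h + 12) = (h - 5)*(h + 3)*(h + 4)*(h + 3)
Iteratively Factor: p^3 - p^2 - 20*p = (p - 5)*(p^2 + 4*p) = p*(p - 5)*(p + 4)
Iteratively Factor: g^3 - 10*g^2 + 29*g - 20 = (g - 1)*(g^2 - 9*g + 20) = (g - 4)*(g - 1)*(g - 5)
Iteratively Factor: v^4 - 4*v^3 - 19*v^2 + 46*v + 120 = (v - 5)*(v^3 + v^2 - 14*v - 24) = (v - 5)*(v + 3)*(v^2 - 2*v - 8) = (v - 5)*(v + 2)*(v + 3)*(v - 4)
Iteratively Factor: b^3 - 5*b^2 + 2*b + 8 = (b + 1)*(b^2 - 6*b + 8) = (b - 4)*(b + 1)*(b - 2)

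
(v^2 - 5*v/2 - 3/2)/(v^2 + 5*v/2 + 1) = (v - 3)/(v + 2)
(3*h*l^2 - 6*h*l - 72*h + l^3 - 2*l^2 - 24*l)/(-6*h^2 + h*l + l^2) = (-l^2 + 2*l + 24)/(2*h - l)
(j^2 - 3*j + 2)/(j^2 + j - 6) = (j - 1)/(j + 3)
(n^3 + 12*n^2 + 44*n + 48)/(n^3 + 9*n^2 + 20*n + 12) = (n + 4)/(n + 1)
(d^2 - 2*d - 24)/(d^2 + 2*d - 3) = (d^2 - 2*d - 24)/(d^2 + 2*d - 3)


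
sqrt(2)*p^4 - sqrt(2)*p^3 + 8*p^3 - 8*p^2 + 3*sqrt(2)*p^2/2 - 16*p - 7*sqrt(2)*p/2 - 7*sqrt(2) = (p - 2)*(p + sqrt(2)/2)*(p + 7*sqrt(2)/2)*(sqrt(2)*p + sqrt(2))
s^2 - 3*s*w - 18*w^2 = (s - 6*w)*(s + 3*w)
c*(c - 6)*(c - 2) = c^3 - 8*c^2 + 12*c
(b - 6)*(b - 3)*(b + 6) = b^3 - 3*b^2 - 36*b + 108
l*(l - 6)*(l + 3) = l^3 - 3*l^2 - 18*l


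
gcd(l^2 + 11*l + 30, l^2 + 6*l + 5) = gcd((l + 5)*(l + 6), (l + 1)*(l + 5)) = l + 5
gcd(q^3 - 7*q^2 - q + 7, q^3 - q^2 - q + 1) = q^2 - 1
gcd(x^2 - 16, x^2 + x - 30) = 1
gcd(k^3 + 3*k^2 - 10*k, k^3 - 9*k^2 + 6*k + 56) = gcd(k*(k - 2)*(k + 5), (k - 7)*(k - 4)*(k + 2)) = 1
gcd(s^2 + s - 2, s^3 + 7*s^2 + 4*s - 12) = s^2 + s - 2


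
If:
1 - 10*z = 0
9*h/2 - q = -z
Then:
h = 2*q/9 - 1/45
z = 1/10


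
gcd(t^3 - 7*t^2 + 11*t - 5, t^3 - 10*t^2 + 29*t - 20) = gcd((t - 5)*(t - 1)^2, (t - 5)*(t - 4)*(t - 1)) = t^2 - 6*t + 5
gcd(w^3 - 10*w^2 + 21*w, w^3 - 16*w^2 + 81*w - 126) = w^2 - 10*w + 21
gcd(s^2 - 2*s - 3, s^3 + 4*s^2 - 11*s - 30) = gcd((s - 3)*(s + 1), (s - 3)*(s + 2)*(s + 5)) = s - 3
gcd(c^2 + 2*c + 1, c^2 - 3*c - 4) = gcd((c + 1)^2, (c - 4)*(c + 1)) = c + 1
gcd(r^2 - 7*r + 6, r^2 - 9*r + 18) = r - 6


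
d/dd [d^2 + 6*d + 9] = 2*d + 6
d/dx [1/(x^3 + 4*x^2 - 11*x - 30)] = (-3*x^2 - 8*x + 11)/(x^3 + 4*x^2 - 11*x - 30)^2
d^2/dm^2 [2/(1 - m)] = -4/(m - 1)^3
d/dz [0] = 0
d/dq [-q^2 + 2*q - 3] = 2 - 2*q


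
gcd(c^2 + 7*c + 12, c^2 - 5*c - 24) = c + 3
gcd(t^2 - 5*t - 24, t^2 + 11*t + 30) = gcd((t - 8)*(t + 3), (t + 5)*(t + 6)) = 1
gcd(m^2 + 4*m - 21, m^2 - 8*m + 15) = m - 3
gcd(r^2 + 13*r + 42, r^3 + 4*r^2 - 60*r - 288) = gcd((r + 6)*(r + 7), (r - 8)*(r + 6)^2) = r + 6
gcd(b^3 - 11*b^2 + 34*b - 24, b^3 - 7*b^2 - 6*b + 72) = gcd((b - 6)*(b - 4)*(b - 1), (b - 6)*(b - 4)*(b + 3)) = b^2 - 10*b + 24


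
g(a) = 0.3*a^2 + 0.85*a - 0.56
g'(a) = 0.6*a + 0.85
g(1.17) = 0.85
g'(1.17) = 1.55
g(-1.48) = -1.16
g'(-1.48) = -0.04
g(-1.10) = -1.13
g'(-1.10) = 0.19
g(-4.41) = 1.53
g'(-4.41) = -1.80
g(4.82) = 10.51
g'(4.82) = 3.74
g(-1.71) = -1.14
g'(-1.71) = -0.18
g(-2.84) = -0.55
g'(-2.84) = -0.85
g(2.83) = 4.25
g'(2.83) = 2.55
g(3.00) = 4.69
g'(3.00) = 2.65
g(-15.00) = 54.19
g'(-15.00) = -8.15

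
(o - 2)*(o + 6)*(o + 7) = o^3 + 11*o^2 + 16*o - 84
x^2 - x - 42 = (x - 7)*(x + 6)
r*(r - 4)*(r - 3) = r^3 - 7*r^2 + 12*r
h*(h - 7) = h^2 - 7*h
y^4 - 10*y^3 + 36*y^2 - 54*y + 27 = (y - 3)^3*(y - 1)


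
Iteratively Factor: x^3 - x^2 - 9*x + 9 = (x - 1)*(x^2 - 9) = (x - 1)*(x + 3)*(x - 3)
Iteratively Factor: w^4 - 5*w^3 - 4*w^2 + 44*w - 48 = (w - 2)*(w^3 - 3*w^2 - 10*w + 24) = (w - 2)^2*(w^2 - w - 12) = (w - 4)*(w - 2)^2*(w + 3)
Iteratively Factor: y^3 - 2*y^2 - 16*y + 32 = (y - 4)*(y^2 + 2*y - 8) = (y - 4)*(y + 4)*(y - 2)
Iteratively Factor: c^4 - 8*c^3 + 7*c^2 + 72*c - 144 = (c - 4)*(c^3 - 4*c^2 - 9*c + 36) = (c - 4)^2*(c^2 - 9) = (c - 4)^2*(c + 3)*(c - 3)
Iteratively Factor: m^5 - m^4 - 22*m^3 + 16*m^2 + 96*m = (m - 4)*(m^4 + 3*m^3 - 10*m^2 - 24*m) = (m - 4)*(m + 4)*(m^3 - m^2 - 6*m) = m*(m - 4)*(m + 4)*(m^2 - m - 6) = m*(m - 4)*(m + 2)*(m + 4)*(m - 3)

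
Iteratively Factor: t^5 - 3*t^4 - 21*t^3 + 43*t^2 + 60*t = (t - 3)*(t^4 - 21*t^2 - 20*t) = t*(t - 3)*(t^3 - 21*t - 20) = t*(t - 5)*(t - 3)*(t^2 + 5*t + 4) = t*(t - 5)*(t - 3)*(t + 4)*(t + 1)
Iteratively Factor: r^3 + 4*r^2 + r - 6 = (r - 1)*(r^2 + 5*r + 6) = (r - 1)*(r + 2)*(r + 3)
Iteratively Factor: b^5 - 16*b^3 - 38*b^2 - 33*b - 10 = (b + 2)*(b^4 - 2*b^3 - 12*b^2 - 14*b - 5) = (b + 1)*(b + 2)*(b^3 - 3*b^2 - 9*b - 5) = (b - 5)*(b + 1)*(b + 2)*(b^2 + 2*b + 1) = (b - 5)*(b + 1)^2*(b + 2)*(b + 1)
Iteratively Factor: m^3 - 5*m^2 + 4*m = (m)*(m^2 - 5*m + 4) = m*(m - 1)*(m - 4)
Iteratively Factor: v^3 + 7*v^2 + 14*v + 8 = (v + 2)*(v^2 + 5*v + 4) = (v + 2)*(v + 4)*(v + 1)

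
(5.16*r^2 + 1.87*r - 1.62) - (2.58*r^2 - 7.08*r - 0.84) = 2.58*r^2 + 8.95*r - 0.78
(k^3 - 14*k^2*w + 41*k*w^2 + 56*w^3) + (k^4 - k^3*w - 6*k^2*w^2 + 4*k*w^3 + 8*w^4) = k^4 - k^3*w + k^3 - 6*k^2*w^2 - 14*k^2*w + 4*k*w^3 + 41*k*w^2 + 8*w^4 + 56*w^3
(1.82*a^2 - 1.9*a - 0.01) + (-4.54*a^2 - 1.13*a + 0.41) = -2.72*a^2 - 3.03*a + 0.4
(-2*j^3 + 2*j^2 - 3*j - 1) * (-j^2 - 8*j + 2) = 2*j^5 + 14*j^4 - 17*j^3 + 29*j^2 + 2*j - 2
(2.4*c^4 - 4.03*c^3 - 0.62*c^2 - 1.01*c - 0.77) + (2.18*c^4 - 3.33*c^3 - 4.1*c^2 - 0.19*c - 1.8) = 4.58*c^4 - 7.36*c^3 - 4.72*c^2 - 1.2*c - 2.57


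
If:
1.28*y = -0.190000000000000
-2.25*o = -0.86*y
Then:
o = -0.06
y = -0.15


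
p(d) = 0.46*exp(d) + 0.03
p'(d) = 0.46*exp(d)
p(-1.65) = 0.12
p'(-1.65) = 0.09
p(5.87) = 162.98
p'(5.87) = 162.95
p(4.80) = 55.92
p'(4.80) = 55.89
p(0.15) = 0.56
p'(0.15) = 0.53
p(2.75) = 7.23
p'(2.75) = 7.20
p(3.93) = 23.45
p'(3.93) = 23.42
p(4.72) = 51.63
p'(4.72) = 51.60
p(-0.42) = 0.33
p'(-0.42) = 0.30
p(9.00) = 3727.45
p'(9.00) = 3727.42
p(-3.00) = 0.05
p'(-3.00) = 0.02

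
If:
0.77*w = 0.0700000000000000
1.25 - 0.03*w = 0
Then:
No Solution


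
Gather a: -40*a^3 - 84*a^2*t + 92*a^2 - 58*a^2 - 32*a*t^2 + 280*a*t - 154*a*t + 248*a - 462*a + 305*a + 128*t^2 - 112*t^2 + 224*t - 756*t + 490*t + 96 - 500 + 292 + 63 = -40*a^3 + a^2*(34 - 84*t) + a*(-32*t^2 + 126*t + 91) + 16*t^2 - 42*t - 49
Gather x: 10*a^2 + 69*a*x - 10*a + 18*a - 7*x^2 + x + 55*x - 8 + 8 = 10*a^2 + 8*a - 7*x^2 + x*(69*a + 56)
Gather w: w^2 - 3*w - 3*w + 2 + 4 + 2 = w^2 - 6*w + 8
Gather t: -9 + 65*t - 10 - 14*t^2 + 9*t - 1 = -14*t^2 + 74*t - 20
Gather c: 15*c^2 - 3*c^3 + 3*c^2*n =-3*c^3 + c^2*(3*n + 15)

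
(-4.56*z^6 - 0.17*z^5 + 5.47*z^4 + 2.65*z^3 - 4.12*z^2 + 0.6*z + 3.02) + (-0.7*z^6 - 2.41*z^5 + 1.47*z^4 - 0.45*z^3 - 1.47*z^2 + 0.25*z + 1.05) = -5.26*z^6 - 2.58*z^5 + 6.94*z^4 + 2.2*z^3 - 5.59*z^2 + 0.85*z + 4.07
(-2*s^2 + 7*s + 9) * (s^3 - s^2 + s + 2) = -2*s^5 + 9*s^4 - 6*s^2 + 23*s + 18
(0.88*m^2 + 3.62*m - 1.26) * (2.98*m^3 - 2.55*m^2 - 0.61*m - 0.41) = 2.6224*m^5 + 8.5436*m^4 - 13.5226*m^3 + 0.643999999999999*m^2 - 0.7156*m + 0.5166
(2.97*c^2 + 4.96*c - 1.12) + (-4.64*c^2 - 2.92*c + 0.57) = -1.67*c^2 + 2.04*c - 0.55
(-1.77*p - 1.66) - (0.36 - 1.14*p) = -0.63*p - 2.02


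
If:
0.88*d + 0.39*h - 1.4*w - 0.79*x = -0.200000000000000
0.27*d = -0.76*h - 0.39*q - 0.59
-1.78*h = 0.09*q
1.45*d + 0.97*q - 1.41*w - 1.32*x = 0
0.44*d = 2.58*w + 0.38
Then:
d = -3.41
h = -0.05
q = 0.94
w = -0.73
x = -2.28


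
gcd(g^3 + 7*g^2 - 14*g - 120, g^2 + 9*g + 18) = g + 6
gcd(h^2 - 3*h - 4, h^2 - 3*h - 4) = h^2 - 3*h - 4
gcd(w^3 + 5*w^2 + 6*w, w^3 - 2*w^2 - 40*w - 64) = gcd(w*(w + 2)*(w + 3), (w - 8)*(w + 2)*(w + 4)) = w + 2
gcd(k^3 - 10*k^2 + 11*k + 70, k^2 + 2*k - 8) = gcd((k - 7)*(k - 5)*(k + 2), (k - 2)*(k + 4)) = 1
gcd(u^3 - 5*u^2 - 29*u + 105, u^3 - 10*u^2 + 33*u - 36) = u - 3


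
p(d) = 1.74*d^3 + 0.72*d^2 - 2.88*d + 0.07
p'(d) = 5.22*d^2 + 1.44*d - 2.88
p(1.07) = -0.06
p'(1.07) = 4.64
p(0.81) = -0.87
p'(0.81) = 1.71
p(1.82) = 7.70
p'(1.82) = 17.03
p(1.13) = 0.25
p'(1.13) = 5.41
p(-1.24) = 1.43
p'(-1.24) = 3.36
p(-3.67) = -65.67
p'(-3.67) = 62.14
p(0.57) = -1.02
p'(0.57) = -0.36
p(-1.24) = 1.43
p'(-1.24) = 3.36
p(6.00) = 384.55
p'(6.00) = 193.68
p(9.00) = 1300.93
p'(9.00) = 432.90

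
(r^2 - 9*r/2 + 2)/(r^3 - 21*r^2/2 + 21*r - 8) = (r - 4)/(r^2 - 10*r + 16)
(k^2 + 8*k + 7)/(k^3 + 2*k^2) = (k^2 + 8*k + 7)/(k^2*(k + 2))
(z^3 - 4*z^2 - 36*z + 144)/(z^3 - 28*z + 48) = (z - 6)/(z - 2)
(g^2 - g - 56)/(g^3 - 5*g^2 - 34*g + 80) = (g + 7)/(g^2 + 3*g - 10)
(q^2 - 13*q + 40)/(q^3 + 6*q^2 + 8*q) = (q^2 - 13*q + 40)/(q*(q^2 + 6*q + 8))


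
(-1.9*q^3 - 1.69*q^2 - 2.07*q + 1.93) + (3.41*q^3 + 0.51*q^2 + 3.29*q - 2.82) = 1.51*q^3 - 1.18*q^2 + 1.22*q - 0.89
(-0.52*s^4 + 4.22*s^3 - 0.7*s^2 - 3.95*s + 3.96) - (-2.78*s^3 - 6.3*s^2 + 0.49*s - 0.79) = -0.52*s^4 + 7.0*s^3 + 5.6*s^2 - 4.44*s + 4.75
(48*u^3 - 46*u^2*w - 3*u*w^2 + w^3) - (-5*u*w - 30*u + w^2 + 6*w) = 48*u^3 - 46*u^2*w - 3*u*w^2 + 5*u*w + 30*u + w^3 - w^2 - 6*w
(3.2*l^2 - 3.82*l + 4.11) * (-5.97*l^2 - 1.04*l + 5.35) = -19.104*l^4 + 19.4774*l^3 - 3.4439*l^2 - 24.7114*l + 21.9885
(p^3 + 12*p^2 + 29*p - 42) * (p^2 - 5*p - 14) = p^5 + 7*p^4 - 45*p^3 - 355*p^2 - 196*p + 588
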